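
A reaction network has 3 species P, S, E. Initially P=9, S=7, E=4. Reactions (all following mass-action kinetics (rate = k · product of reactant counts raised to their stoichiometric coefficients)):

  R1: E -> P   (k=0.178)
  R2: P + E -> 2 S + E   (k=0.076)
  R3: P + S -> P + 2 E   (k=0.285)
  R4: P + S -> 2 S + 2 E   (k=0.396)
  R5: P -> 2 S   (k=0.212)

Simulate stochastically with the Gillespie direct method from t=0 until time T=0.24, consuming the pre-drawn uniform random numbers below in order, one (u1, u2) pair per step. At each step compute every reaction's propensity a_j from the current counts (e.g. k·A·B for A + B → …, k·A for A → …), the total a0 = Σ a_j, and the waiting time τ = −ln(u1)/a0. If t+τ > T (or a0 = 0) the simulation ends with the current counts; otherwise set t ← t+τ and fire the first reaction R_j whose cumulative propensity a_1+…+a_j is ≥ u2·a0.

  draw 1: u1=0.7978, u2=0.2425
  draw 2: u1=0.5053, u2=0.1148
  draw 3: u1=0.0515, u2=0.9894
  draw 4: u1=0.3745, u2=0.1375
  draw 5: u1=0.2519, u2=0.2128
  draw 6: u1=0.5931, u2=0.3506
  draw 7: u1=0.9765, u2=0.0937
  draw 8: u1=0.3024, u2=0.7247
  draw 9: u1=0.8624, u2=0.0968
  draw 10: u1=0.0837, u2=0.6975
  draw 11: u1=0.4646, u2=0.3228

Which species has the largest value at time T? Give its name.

Dominant species at T: E

t=0.000: P=9 S=7 E=4
Draw 1: a1=0.712, a2=2.736, a3=17.955, a4=24.948, a5=1.908, a0=48.259; τ=−ln(0.7978)/48.259=0.005 → t=0.005; u2·a0=0.2425·48.259=11.703; a1+a2=3.448 < 11.703 ≤ a1+…+a3=21.403 → R3 fires; P=9 S=6 E=6
Draw 2: a1=1.068, a2=4.104, a3=15.390, a4=21.384, a5=1.908, a0=43.854; τ=−ln(0.5053)/43.854=0.016 → t=0.020; u2·a0=0.1148·43.854=5.034; a1=1.068 < 5.034 ≤ a1+a2=5.172 → R2 fires; P=8 S=8 E=6
Draw 3: a1=1.068, a2=3.648, a3=18.240, a4=25.344, a5=1.696, a0=49.996; τ=−ln(0.0515)/49.996=0.059 → t=0.080; u2·a0=0.9894·49.996=49.466; a1+…+a4=48.300 < 49.466 ≤ a1+…+a5=49.996 → R5 fires; P=7 S=10 E=6
Draw 4: a1=1.068, a2=3.192, a3=19.950, a4=27.720, a5=1.484, a0=53.414; τ=−ln(0.3745)/53.414=0.018 → t=0.098; u2·a0=0.1375·53.414=7.344; a1+a2=4.260 < 7.344 ≤ a1+…+a3=24.210 → R3 fires; P=7 S=9 E=8
Draw 5: a1=1.424, a2=4.256, a3=17.955, a4=24.948, a5=1.484, a0=50.067; τ=−ln(0.2519)/50.067=0.028 → t=0.125; u2·a0=0.2128·50.067=10.654; a1+a2=5.680 < 10.654 ≤ a1+…+a3=23.635 → R3 fires; P=7 S=8 E=10
Draw 6: a1=1.780, a2=5.320, a3=15.960, a4=22.176, a5=1.484, a0=46.720; τ=−ln(0.5931)/46.720=0.011 → t=0.137; u2·a0=0.3506·46.720=16.380; a1+a2=7.100 < 16.380 ≤ a1+…+a3=23.060 → R3 fires; P=7 S=7 E=12
Draw 7: a1=2.136, a2=6.384, a3=13.965, a4=19.404, a5=1.484, a0=43.373; τ=−ln(0.9765)/43.373=0.001 → t=0.137; u2·a0=0.0937·43.373=4.064; a1=2.136 < 4.064 ≤ a1+a2=8.520 → R2 fires; P=6 S=9 E=12
Draw 8: a1=2.136, a2=5.472, a3=15.390, a4=21.384, a5=1.272, a0=45.654; τ=−ln(0.3024)/45.654=0.026 → t=0.163; u2·a0=0.7247·45.654=33.085; a1+…+a3=22.998 < 33.085 ≤ a1+…+a4=44.382 → R4 fires; P=5 S=10 E=14
Draw 9: a1=2.492, a2=5.320, a3=14.250, a4=19.800, a5=1.060, a0=42.922; τ=−ln(0.8624)/42.922=0.003 → t=0.167; u2·a0=0.0968·42.922=4.155; a1=2.492 < 4.155 ≤ a1+a2=7.812 → R2 fires; P=4 S=12 E=14
Draw 10: a1=2.492, a2=4.256, a3=13.680, a4=19.008, a5=0.848, a0=40.284; τ=−ln(0.0837)/40.284=0.062 → t=0.228; u2·a0=0.6975·40.284=28.098; a1+…+a3=20.428 < 28.098 ≤ a1+…+a4=39.436 → R4 fires; P=3 S=13 E=16
Draw 11: a1=2.848, a2=3.648, a3=11.115, a4=15.444, a5=0.636, a0=33.691; τ=−ln(0.4646)/33.691=0.023 → t=0.251 > T=0.24: stop.
At T=0.24: P=3 S=13 E=16; the largest is E.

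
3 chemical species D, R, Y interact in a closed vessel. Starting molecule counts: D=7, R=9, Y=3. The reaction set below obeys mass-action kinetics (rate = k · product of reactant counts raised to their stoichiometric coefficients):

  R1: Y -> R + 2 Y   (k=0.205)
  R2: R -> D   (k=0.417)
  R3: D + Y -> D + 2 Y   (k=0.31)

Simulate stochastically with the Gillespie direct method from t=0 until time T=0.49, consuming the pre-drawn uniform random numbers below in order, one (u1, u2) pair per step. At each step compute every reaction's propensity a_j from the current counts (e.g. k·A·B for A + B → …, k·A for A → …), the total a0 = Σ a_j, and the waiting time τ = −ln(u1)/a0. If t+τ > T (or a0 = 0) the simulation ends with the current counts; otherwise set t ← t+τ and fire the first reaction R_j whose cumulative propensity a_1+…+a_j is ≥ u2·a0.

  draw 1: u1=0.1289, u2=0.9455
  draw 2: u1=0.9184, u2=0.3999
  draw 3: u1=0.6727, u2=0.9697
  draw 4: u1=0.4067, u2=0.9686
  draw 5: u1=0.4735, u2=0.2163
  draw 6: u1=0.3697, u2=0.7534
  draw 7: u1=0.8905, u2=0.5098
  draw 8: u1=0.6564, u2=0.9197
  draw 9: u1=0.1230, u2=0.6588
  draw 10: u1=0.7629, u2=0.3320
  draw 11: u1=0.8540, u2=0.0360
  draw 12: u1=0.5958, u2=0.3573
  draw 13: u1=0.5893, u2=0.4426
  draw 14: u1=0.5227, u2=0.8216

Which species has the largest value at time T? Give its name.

Dominant species at T: Y

t=0.000: D=7 R=9 Y=3
Draw 1: a1=0.615, a2=3.753, a3=6.510, a0=10.878; τ=−ln(0.1289)/10.878=0.188 → t=0.188; u2·a0=0.9455·10.878=10.285; a1+a2=4.368 < 10.285 ≤ a1+…+a3=10.878 → R3 fires; D=7 R=9 Y=4
Draw 2: a1=0.820, a2=3.753, a3=8.680, a0=13.253; τ=−ln(0.9184)/13.253=0.006 → t=0.195; u2·a0=0.3999·13.253=5.300; a1+a2=4.573 < 5.300 ≤ a1+…+a3=13.253 → R3 fires; D=7 R=9 Y=5
Draw 3: a1=1.025, a2=3.753, a3=10.850, a0=15.628; τ=−ln(0.6727)/15.628=0.025 → t=0.220; u2·a0=0.9697·15.628=15.154; a1+a2=4.778 < 15.154 ≤ a1+…+a3=15.628 → R3 fires; D=7 R=9 Y=6
Draw 4: a1=1.230, a2=3.753, a3=13.020, a0=18.003; τ=−ln(0.4067)/18.003=0.050 → t=0.270; u2·a0=0.9686·18.003=17.438; a1+a2=4.983 < 17.438 ≤ a1+…+a3=18.003 → R3 fires; D=7 R=9 Y=7
Draw 5: a1=1.435, a2=3.753, a3=15.190, a0=20.378; τ=−ln(0.4735)/20.378=0.037 → t=0.307; u2·a0=0.2163·20.378=4.408; a1=1.435 < 4.408 ≤ a1+a2=5.188 → R2 fires; D=8 R=8 Y=7
Draw 6: a1=1.435, a2=3.336, a3=17.360, a0=22.131; τ=−ln(0.3697)/22.131=0.045 → t=0.352; u2·a0=0.7534·22.131=16.673; a1+a2=4.771 < 16.673 ≤ a1+…+a3=22.131 → R3 fires; D=8 R=8 Y=8
Draw 7: a1=1.640, a2=3.336, a3=19.840, a0=24.816; τ=−ln(0.8905)/24.816=0.005 → t=0.356; u2·a0=0.5098·24.816=12.651; a1+a2=4.976 < 12.651 ≤ a1+…+a3=24.816 → R3 fires; D=8 R=8 Y=9
Draw 8: a1=1.845, a2=3.336, a3=22.320, a0=27.501; τ=−ln(0.6564)/27.501=0.015 → t=0.372; u2·a0=0.9197·27.501=25.293; a1+a2=5.181 < 25.293 ≤ a1+…+a3=27.501 → R3 fires; D=8 R=8 Y=10
Draw 9: a1=2.050, a2=3.336, a3=24.800, a0=30.186; τ=−ln(0.1230)/30.186=0.069 → t=0.441; u2·a0=0.6588·30.186=19.887; a1+a2=5.386 < 19.887 ≤ a1+…+a3=30.186 → R3 fires; D=8 R=8 Y=11
Draw 10: a1=2.255, a2=3.336, a3=27.280, a0=32.871; τ=−ln(0.7629)/32.871=0.008 → t=0.449; u2·a0=0.3320·32.871=10.913; a1+a2=5.591 < 10.913 ≤ a1+…+a3=32.871 → R3 fires; D=8 R=8 Y=12
Draw 11: a1=2.460, a2=3.336, a3=29.760, a0=35.556; τ=−ln(0.8540)/35.556=0.004 → t=0.454; u2·a0=0.0360·35.556=1.280 ≤ a1=2.460 → R1 fires; D=8 R=9 Y=13
Draw 12: a1=2.665, a2=3.753, a3=32.240, a0=38.658; τ=−ln(0.5958)/38.658=0.013 → t=0.467; u2·a0=0.3573·38.658=13.813; a1+a2=6.418 < 13.813 ≤ a1+…+a3=38.658 → R3 fires; D=8 R=9 Y=14
Draw 13: a1=2.870, a2=3.753, a3=34.720, a0=41.343; τ=−ln(0.5893)/41.343=0.013 → t=0.480; u2·a0=0.4426·41.343=18.298; a1+a2=6.623 < 18.298 ≤ a1+…+a3=41.343 → R3 fires; D=8 R=9 Y=15
Draw 14: a1=3.075, a2=3.753, a3=37.200, a0=44.028; τ=−ln(0.5227)/44.028=0.015 → t=0.495 > T=0.49: stop.
At T=0.49: D=8 R=9 Y=15; the largest is Y.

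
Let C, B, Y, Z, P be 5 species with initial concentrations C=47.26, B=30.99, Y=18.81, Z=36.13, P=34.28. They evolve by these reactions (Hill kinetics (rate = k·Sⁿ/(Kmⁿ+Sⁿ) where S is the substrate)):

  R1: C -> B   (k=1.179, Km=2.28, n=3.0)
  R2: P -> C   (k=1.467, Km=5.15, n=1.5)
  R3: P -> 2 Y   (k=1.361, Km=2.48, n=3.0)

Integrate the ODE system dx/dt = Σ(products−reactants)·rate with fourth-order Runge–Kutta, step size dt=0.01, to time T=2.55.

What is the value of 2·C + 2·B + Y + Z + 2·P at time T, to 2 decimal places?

Check how each reaction changes W = 2·C + 2·B + Y + Z + 2·P (weight of products minus weight of reactants):
R1: C -> B: (2·1) − (2·1) = 2 − 2 = 0
R2: P -> C: (2·1) − (2·1) = 2 − 2 = 0
R3: P -> 2 Y: (1·2) − (2·1) = 2 − 2 = 0
Every reaction leaves W unchanged, so W is conserved and no simulation is needed: W(T) = W(0) = 2·47.26 + 2·30.99 + 18.81 + 36.13 + 2·34.28 = 280.00

Value at T = 280.00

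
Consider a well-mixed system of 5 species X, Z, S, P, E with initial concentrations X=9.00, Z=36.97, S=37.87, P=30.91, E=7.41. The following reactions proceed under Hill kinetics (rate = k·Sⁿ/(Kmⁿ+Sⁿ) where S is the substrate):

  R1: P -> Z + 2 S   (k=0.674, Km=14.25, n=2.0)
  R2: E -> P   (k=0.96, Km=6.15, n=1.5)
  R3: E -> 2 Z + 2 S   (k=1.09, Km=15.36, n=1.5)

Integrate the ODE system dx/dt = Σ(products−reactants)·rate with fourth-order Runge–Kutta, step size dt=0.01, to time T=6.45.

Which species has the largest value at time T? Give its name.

Dominant species at T: S

RK4 with dt=0.01: 645 steps to T=6.45. Trajectory (selected grid times):
t=0.00: X=9.00 Z=36.97 S=37.87 P=30.91 E=7.41
t=0.72: X=9.00 Z=37.75 S=39.05 P=30.89 E=6.84
t=1.43: X=9.00 Z=38.48 S=40.17 P=30.86 E=6.31
t=2.15: X=9.00 Z=39.19 S=41.29 P=30.80 E=5.81
t=2.87: X=9.00 Z=39.87 S=42.37 P=30.72 E=5.35
t=3.58: X=9.00 Z=40.52 S=43.40 P=30.62 E=4.93
t=4.30: X=9.00 Z=41.15 S=44.43 P=30.50 E=4.54
t=5.02: X=9.00 Z=41.75 S=45.43 P=30.36 E=4.18
t=5.73: X=9.00 Z=42.32 S=46.40 P=30.20 E=3.85
t=6.45: X=9.00 Z=42.89 S=47.36 P=30.03 E=3.55
At T=6.45: X=9.00 Z=42.89 S=47.36 P=30.03 E=3.55; the largest is S.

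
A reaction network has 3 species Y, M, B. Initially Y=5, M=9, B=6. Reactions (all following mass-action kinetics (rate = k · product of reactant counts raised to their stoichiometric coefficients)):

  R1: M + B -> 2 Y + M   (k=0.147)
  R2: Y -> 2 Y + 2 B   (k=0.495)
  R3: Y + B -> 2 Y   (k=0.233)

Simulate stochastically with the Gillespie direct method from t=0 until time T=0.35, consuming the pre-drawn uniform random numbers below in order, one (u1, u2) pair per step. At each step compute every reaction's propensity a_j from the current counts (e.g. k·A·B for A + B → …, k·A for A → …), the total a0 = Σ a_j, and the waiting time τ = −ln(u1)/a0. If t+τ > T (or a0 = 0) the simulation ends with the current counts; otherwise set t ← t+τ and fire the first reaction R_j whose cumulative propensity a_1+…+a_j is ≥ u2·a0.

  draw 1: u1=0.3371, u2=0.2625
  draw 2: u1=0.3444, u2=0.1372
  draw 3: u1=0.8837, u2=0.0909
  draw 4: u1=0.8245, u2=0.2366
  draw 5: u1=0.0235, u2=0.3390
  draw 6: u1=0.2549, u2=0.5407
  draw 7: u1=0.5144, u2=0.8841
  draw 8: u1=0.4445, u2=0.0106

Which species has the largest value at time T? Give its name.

Dominant species at T: Y

t=0.000: Y=5 M=9 B=6
Draw 1: a1=7.938, a2=2.475, a3=6.990, a0=17.403; τ=−ln(0.3371)/17.403=0.062 → t=0.062; u2·a0=0.2625·17.403=4.568 ≤ a1=7.938 → R1 fires; Y=7 M=9 B=5
Draw 2: a1=6.615, a2=3.465, a3=8.155, a0=18.235; τ=−ln(0.3444)/18.235=0.058 → t=0.121; u2·a0=0.1372·18.235=2.502 ≤ a1=6.615 → R1 fires; Y=9 M=9 B=4
Draw 3: a1=5.292, a2=4.455, a3=8.388, a0=18.135; τ=−ln(0.8837)/18.135=0.007 → t=0.128; u2·a0=0.0909·18.135=1.648 ≤ a1=5.292 → R1 fires; Y=11 M=9 B=3
Draw 4: a1=3.969, a2=5.445, a3=7.689, a0=17.103; τ=−ln(0.8245)/17.103=0.011 → t=0.139; u2·a0=0.2366·17.103=4.047; a1=3.969 < 4.047 ≤ a1+a2=9.414 → R2 fires; Y=12 M=9 B=5
Draw 5: a1=6.615, a2=5.940, a3=13.980, a0=26.535; τ=−ln(0.0235)/26.535=0.141 → t=0.280; u2·a0=0.3390·26.535=8.995; a1=6.615 < 8.995 ≤ a1+a2=12.555 → R2 fires; Y=13 M=9 B=7
Draw 6: a1=9.261, a2=6.435, a3=21.203, a0=36.899; τ=−ln(0.2549)/36.899=0.037 → t=0.317; u2·a0=0.5407·36.899=19.951; a1+a2=15.696 < 19.951 ≤ a1+…+a3=36.899 → R3 fires; Y=14 M=9 B=6
Draw 7: a1=7.938, a2=6.930, a3=19.572, a0=34.440; τ=−ln(0.5144)/34.440=0.019 → t=0.337; u2·a0=0.8841·34.440=30.448; a1+a2=14.868 < 30.448 ≤ a1+…+a3=34.440 → R3 fires; Y=15 M=9 B=5
Draw 8: a1=6.615, a2=7.425, a3=17.475, a0=31.515; τ=−ln(0.4445)/31.515=0.026 → t=0.362 > T=0.35: stop.
At T=0.35: Y=15 M=9 B=5; the largest is Y.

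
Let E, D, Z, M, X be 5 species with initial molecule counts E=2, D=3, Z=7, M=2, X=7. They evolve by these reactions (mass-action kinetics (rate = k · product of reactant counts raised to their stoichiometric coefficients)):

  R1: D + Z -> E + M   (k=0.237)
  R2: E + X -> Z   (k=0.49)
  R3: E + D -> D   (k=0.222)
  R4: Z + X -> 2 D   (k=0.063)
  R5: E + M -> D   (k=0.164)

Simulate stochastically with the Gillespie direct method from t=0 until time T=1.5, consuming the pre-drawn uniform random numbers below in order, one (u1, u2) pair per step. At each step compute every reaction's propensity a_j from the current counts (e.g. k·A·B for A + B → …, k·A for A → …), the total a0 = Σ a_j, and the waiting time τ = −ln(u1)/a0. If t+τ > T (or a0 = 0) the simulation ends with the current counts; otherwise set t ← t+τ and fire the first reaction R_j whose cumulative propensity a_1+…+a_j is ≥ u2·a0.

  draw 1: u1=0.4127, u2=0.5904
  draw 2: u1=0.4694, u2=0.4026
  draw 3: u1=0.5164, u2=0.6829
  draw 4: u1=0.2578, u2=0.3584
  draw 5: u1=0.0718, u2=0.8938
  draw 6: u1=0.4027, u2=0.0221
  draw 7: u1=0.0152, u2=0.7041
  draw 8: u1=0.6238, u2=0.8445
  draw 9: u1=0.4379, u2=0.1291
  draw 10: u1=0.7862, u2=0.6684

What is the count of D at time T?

D at T = 4

t=0.000: E=2 D=3 Z=7 M=2 X=7
Draw 1: a1=4.977, a2=6.860, a3=1.332, a4=3.087, a5=0.656, a0=16.912; τ=−ln(0.4127)/16.912=0.052 → t=0.052; u2·a0=0.5904·16.912=9.985; a1=4.977 < 9.985 ≤ a1+a2=11.837 → R2 fires; E=1 D=3 Z=8 M=2 X=6
Draw 2: a1=5.688, a2=2.940, a3=0.666, a4=3.024, a5=0.328, a0=12.646; τ=−ln(0.4694)/12.646=0.060 → t=0.112; u2·a0=0.4026·12.646=5.091 ≤ a1=5.688 → R1 fires; E=2 D=2 Z=7 M=3 X=6
Draw 3: a1=3.318, a2=5.880, a3=0.888, a4=2.646, a5=0.984, a0=13.716; τ=−ln(0.5164)/13.716=0.048 → t=0.160; u2·a0=0.6829·13.716=9.367; a1+a2=9.198 < 9.367 ≤ a1+…+a3=10.086 → R3 fires; E=1 D=2 Z=7 M=3 X=6
Draw 4: a1=3.318, a2=2.940, a3=0.444, a4=2.646, a5=0.492, a0=9.840; τ=−ln(0.2578)/9.840=0.138 → t=0.298; u2·a0=0.3584·9.840=3.527; a1=3.318 < 3.527 ≤ a1+a2=6.258 → R2 fires; E=0 D=2 Z=8 M=3 X=5
Draw 5: a1=3.792, a2=0.000, a3=0.000, a4=2.520, a5=0.000, a0=6.312; τ=−ln(0.0718)/6.312=0.417 → t=0.715; u2·a0=0.8938·6.312=5.642; a1+…+a3=3.792 < 5.642 ≤ a1+…+a4=6.312 → R4 fires; E=0 D=4 Z=7 M=3 X=4
Draw 6: a1=6.636, a2=0.000, a3=0.000, a4=1.764, a5=0.000, a0=8.400; τ=−ln(0.4027)/8.400=0.108 → t=0.824; u2·a0=0.0221·8.400=0.186 ≤ a1=6.636 → R1 fires; E=1 D=3 Z=6 M=4 X=4
Draw 7: a1=4.266, a2=1.960, a3=0.666, a4=1.512, a5=0.656, a0=9.060; τ=−ln(0.0152)/9.060=0.462 → t=1.286; u2·a0=0.7041·9.060=6.379; a1+a2=6.226 < 6.379 ≤ a1+…+a3=6.892 → R3 fires; E=0 D=3 Z=6 M=4 X=4
Draw 8: a1=4.266, a2=0.000, a3=0.000, a4=1.512, a5=0.000, a0=5.778; τ=−ln(0.6238)/5.778=0.082 → t=1.367; u2·a0=0.8445·5.778=4.880; a1+…+a3=4.266 < 4.880 ≤ a1+…+a4=5.778 → R4 fires; E=0 D=5 Z=5 M=4 X=3
Draw 9: a1=5.925, a2=0.000, a3=0.000, a4=0.945, a5=0.000, a0=6.870; τ=−ln(0.4379)/6.870=0.120 → t=1.488; u2·a0=0.1291·6.870=0.887 ≤ a1=5.925 → R1 fires; E=1 D=4 Z=4 M=5 X=3
Draw 10: a1=3.792, a2=1.470, a3=0.888, a4=0.756, a5=0.820, a0=7.726; τ=−ln(0.7862)/7.726=0.031 → t=1.519 > T=1.5: stop.
Read off D at T=1.5: 4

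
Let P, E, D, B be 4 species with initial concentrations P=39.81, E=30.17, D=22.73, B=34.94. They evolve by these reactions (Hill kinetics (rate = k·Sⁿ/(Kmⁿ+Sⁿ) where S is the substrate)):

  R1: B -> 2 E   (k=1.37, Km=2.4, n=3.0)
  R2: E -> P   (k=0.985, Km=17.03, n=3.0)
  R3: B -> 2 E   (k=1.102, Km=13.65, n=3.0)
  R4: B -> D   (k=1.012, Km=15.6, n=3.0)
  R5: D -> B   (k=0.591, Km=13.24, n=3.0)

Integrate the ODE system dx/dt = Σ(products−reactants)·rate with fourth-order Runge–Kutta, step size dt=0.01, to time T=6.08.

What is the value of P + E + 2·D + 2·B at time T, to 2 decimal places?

Value at T = 185.32

Check how each reaction changes W = P + E + 2·D + 2·B (weight of products minus weight of reactants):
R1: B -> 2 E: (1·2) − (2·1) = 2 − 2 = 0
R2: E -> P: (1·1) − (1·1) = 1 − 1 = 0
R3: B -> 2 E: (1·2) − (2·1) = 2 − 2 = 0
R4: B -> D: (2·1) − (2·1) = 2 − 2 = 0
R5: D -> B: (2·1) − (2·1) = 2 − 2 = 0
Every reaction leaves W unchanged, so W is conserved and no simulation is needed: W(T) = W(0) = 39.81 + 30.17 + 2·22.73 + 2·34.94 = 185.32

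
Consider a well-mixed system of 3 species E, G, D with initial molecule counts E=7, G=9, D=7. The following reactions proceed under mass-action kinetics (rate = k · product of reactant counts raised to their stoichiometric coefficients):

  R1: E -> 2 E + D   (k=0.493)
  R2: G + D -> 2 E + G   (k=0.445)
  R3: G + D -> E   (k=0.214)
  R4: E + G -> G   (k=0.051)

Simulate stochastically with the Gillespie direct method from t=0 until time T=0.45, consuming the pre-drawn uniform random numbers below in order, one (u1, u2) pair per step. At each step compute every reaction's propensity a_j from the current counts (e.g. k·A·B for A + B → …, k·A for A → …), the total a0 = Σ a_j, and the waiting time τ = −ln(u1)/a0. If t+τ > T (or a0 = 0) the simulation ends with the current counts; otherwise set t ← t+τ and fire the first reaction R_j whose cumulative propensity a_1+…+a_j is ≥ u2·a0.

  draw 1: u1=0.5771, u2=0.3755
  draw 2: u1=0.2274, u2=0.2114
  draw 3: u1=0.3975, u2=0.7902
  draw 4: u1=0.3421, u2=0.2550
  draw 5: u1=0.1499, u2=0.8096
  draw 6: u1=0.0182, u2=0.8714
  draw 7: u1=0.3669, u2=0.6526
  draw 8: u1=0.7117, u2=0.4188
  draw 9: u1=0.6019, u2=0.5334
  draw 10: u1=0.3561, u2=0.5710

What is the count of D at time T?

t=0.000: E=7 G=9 D=7
Draw 1: a1=3.451, a2=28.035, a3=13.482, a4=3.213, a0=48.181; τ=−ln(0.5771)/48.181=0.011 → t=0.011; u2·a0=0.3755·48.181=18.092; a1=3.451 < 18.092 ≤ a1+a2=31.486 → R2 fires; E=9 G=9 D=6
Draw 2: a1=4.437, a2=24.030, a3=11.556, a4=4.131, a0=44.154; τ=−ln(0.2274)/44.154=0.034 → t=0.045; u2·a0=0.2114·44.154=9.334; a1=4.437 < 9.334 ≤ a1+a2=28.467 → R2 fires; E=11 G=9 D=5
Draw 3: a1=5.423, a2=20.025, a3=9.630, a4=5.049, a0=40.127; τ=−ln(0.3975)/40.127=0.023 → t=0.068; u2·a0=0.7902·40.127=31.708; a1+a2=25.448 < 31.708 ≤ a1+…+a3=35.078 → R3 fires; E=12 G=8 D=4
Draw 4: a1=5.916, a2=14.240, a3=6.848, a4=4.896, a0=31.900; τ=−ln(0.3421)/31.900=0.034 → t=0.102; u2·a0=0.2550·31.900=8.134; a1=5.916 < 8.134 ≤ a1+a2=20.156 → R2 fires; E=14 G=8 D=3
Draw 5: a1=6.902, a2=10.680, a3=5.136, a4=5.712, a0=28.430; τ=−ln(0.1499)/28.430=0.067 → t=0.168; u2·a0=0.8096·28.430=23.017; a1+…+a3=22.718 < 23.017 ≤ a1+…+a4=28.430 → R4 fires; E=13 G=8 D=3
Draw 6: a1=6.409, a2=10.680, a3=5.136, a4=5.304, a0=27.529; τ=−ln(0.0182)/27.529=0.146 → t=0.314; u2·a0=0.8714·27.529=23.989; a1+…+a3=22.225 < 23.989 ≤ a1+…+a4=27.529 → R4 fires; E=12 G=8 D=3
Draw 7: a1=5.916, a2=10.680, a3=5.136, a4=4.896, a0=26.628; τ=−ln(0.3669)/26.628=0.038 → t=0.352; u2·a0=0.6526·26.628=17.377; a1+a2=16.596 < 17.377 ≤ a1+…+a3=21.732 → R3 fires; E=13 G=7 D=2
Draw 8: a1=6.409, a2=6.230, a3=2.996, a4=4.641, a0=20.276; τ=−ln(0.7117)/20.276=0.017 → t=0.368; u2·a0=0.4188·20.276=8.492; a1=6.409 < 8.492 ≤ a1+a2=12.639 → R2 fires; E=15 G=7 D=1
Draw 9: a1=7.395, a2=3.115, a3=1.498, a4=5.355, a0=17.363; τ=−ln(0.6019)/17.363=0.029 → t=0.398; u2·a0=0.5334·17.363=9.261; a1=7.395 < 9.261 ≤ a1+a2=10.510 → R2 fires; E=17 G=7 D=0
Draw 10: a1=8.381, a2=0.000, a3=0.000, a4=6.069, a0=14.450; τ=−ln(0.3561)/14.450=0.071 → t=0.469 > T=0.45: stop.
Read off D at T=0.45: 0

D at T = 0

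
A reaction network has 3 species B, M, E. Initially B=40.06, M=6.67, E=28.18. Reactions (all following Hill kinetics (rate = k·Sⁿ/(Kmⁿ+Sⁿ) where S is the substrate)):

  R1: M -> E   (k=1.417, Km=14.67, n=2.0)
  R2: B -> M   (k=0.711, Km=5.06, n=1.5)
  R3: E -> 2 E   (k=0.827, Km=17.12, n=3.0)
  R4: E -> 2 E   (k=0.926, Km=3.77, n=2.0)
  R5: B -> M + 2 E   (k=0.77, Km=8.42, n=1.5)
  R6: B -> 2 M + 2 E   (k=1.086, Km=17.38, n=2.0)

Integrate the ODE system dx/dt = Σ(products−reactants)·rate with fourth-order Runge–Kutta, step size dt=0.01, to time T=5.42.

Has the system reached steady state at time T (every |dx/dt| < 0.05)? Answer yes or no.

Steady state at T: no

RK4 with dt=0.01: 542 steps to T=5.42. Trajectory (selected grid times):
t=0.00: B=40.06 M=6.67 E=28.18
t=0.60: B=38.69 M=8.41 E=31.25
t=1.20: B=37.32 M=10.07 E=34.39
t=1.81: B=35.95 M=11.68 E=37.64
t=2.41: B=34.60 M=13.19 E=40.88
t=3.01: B=33.27 M=14.64 E=44.15
t=3.61: B=31.95 M=16.02 E=47.45
t=4.22: B=30.63 M=17.36 E=50.82
t=4.82: B=29.34 M=18.63 E=54.15
t=5.42: B=28.07 M=19.84 E=57.47
Rates at T: R1=0.9162, R2=0.6604, R3=0.8057, R4=0.9220, R5=0.6613, R6=0.7850
dx/dt at T (Σ net stoichiometry × rate): B=-2.1068, M=+1.9756, E=+5.5366
Largest |dx/dt| is |+5.5366| (E) ≥ 0.05 → not steady.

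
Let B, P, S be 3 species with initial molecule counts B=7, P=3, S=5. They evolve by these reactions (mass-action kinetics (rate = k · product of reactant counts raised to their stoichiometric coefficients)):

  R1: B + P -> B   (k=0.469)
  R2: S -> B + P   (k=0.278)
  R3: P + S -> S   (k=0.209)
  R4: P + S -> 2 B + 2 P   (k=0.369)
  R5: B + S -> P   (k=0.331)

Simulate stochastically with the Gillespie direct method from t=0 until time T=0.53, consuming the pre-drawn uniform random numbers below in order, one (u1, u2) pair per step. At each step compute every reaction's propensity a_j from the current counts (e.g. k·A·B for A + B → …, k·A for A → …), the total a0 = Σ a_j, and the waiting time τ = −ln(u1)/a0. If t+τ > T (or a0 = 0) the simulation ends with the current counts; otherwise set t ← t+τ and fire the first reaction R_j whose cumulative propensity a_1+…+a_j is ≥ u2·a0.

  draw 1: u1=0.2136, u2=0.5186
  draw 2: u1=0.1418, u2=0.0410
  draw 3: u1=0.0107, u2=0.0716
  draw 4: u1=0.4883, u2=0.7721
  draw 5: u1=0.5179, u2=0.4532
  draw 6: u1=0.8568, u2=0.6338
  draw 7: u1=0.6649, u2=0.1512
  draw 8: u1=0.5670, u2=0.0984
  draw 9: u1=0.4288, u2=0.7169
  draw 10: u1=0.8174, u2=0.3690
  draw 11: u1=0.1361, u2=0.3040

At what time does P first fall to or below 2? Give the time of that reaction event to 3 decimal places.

t=0.000: B=7 P=3 S=5
Draw 1: a1=9.849, a2=1.390, a3=3.135, a4=5.535, a5=11.585, a0=31.494; τ=−ln(0.2136)/31.494=0.049 → t=0.049; u2·a0=0.5186·31.494=16.333; a1+…+a3=14.374 < 16.333 ≤ a1+…+a4=19.909 → R4 fires; B=9 P=4 S=4
Draw 2: a1=16.884, a2=1.112, a3=3.344, a4=5.904, a5=11.916, a0=39.160; τ=−ln(0.1418)/39.160=0.050 → t=0.099; u2·a0=0.0410·39.160=1.606 ≤ a1=16.884 → R1 fires; B=9 P=3 S=4
Draw 3: a1=12.663, a2=1.112, a3=2.508, a4=4.428, a5=11.916, a0=32.627; τ=−ln(0.0107)/32.627=0.139 → t=0.238; u2·a0=0.0716·32.627=2.336 ≤ a1=12.663 → R1 fires; B=9 P=2 S=4
Draw 4: a1=8.442, a2=1.112, a3=1.672, a4=2.952, a5=11.916, a0=26.094; τ=−ln(0.4883)/26.094=0.027 → t=0.265; u2·a0=0.7721·26.094=20.147; a1+…+a4=14.178 < 20.147 ≤ a1+…+a5=26.094 → R5 fires; B=8 P=3 S=3
Draw 5: a1=11.256, a2=0.834, a3=1.881, a4=3.321, a5=7.944, a0=25.236; τ=−ln(0.5179)/25.236=0.026 → t=0.292; u2·a0=0.4532·25.236=11.437; a1=11.256 < 11.437 ≤ a1+a2=12.090 → R2 fires; B=9 P=4 S=2
Draw 6: a1=16.884, a2=0.556, a3=1.672, a4=2.952, a5=5.958, a0=28.022; τ=−ln(0.8568)/28.022=0.006 → t=0.297; u2·a0=0.6338·28.022=17.760; a1+a2=17.440 < 17.760 ≤ a1+…+a3=19.112 → R3 fires; B=9 P=3 S=2
Draw 7: a1=12.663, a2=0.556, a3=1.254, a4=2.214, a5=5.958, a0=22.645; τ=−ln(0.6649)/22.645=0.018 → t=0.315; u2·a0=0.1512·22.645=3.424 ≤ a1=12.663 → R1 fires; B=9 P=2 S=2
Draw 8: a1=8.442, a2=0.556, a3=0.836, a4=1.476, a5=5.958, a0=17.268; τ=−ln(0.5670)/17.268=0.033 → t=0.348; u2·a0=0.0984·17.268=1.699 ≤ a1=8.442 → R1 fires; B=9 P=1 S=2
Draw 9: a1=4.221, a2=0.556, a3=0.418, a4=0.738, a5=5.958, a0=11.891; τ=−ln(0.4288)/11.891=0.071 → t=0.419; u2·a0=0.7169·11.891=8.525; a1+…+a4=5.933 < 8.525 ≤ a1+…+a5=11.891 → R5 fires; B=8 P=2 S=1
Draw 10: a1=7.504, a2=0.278, a3=0.418, a4=0.738, a5=2.648, a0=11.586; τ=−ln(0.8174)/11.586=0.017 → t=0.437; u2·a0=0.3690·11.586=4.275 ≤ a1=7.504 → R1 fires; B=8 P=1 S=1
Draw 11: a1=3.752, a2=0.278, a3=0.209, a4=0.369, a5=2.648, a0=7.256; τ=−ln(0.1361)/7.256=0.275 → t=0.711 > T=0.53: stop.
P first becomes ≤ 2 when it reaches 2 at the event at t=0.238.

Threshold first reached at t = 0.238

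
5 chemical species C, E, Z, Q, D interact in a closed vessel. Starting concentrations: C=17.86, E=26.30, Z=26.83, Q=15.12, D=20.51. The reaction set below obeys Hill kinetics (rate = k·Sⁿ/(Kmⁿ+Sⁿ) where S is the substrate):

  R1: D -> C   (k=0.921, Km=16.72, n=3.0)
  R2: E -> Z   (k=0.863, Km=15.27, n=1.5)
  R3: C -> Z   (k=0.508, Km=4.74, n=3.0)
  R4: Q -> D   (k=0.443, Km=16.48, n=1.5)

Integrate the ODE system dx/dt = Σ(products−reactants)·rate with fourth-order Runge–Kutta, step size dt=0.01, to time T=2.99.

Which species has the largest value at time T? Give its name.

RK4 with dt=0.01: 299 steps to T=2.99. Trajectory (selected grid times):
t=0.00: C=17.86 E=26.30 Z=26.83 Q=15.12 D=20.51
t=0.33: C=17.89 E=26.10 Z=27.19 Q=15.05 D=20.38
t=0.66: C=17.92 E=25.91 Z=27.55 Q=14.98 D=20.25
t=1.00: C=17.95 E=25.70 Z=27.92 Q=14.91 D=20.12
t=1.33: C=17.98 E=25.51 Z=28.28 Q=14.85 D=20.00
t=1.66: C=18.01 E=25.32 Z=28.64 Q=14.78 D=19.88
t=1.99: C=18.03 E=25.12 Z=29.00 Q=14.71 D=19.75
t=2.33: C=18.06 E=24.92 Z=29.37 Q=14.64 D=19.63
t=2.66: C=18.08 E=24.73 Z=29.73 Q=14.58 D=19.51
t=2.99: C=18.10 E=24.54 Z=30.08 Q=14.51 D=19.39
At T=2.99: C=18.10 E=24.54 Z=30.08 Q=14.51 D=19.39; the largest is Z.

Dominant species at T: Z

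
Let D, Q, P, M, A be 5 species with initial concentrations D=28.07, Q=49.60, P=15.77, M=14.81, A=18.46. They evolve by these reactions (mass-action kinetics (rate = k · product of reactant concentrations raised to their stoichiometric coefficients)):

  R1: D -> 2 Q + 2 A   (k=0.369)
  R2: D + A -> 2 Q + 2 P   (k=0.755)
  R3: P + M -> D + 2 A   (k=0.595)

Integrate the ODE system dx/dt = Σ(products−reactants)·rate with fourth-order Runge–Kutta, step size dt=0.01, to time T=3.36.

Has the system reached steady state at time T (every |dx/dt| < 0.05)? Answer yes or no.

RK4 with dt=0.01: 336 steps to T=3.36. Trajectory (selected grid times):
t=0.00: D=28.07 Q=49.60 P=15.77 M=14.81 A=18.46
t=0.37: D=1.05 Q=133.27 P=82.32 M=0.00 A=9.70
t=0.75: D=0.07 Q=135.23 P=84.18 M=0.00 A=8.87
t=1.12: D=0.00 Q=135.35 P=84.30 M=0.00 A=8.82
t=1.49: D=0.00 Q=135.36 P=84.31 M=0.00 A=8.82
t=1.87: D=0.00 Q=135.36 P=84.31 M=0.00 A=8.82
t=2.24: D=0.00 Q=135.36 P=84.31 M=0.00 A=8.82
t=2.61: D=0.00 Q=135.36 P=84.31 M=0.00 A=8.82
t=2.99: D=0.00 Q=135.36 P=84.31 M=0.00 A=8.82
t=3.36: D=0.00 Q=135.36 P=84.31 M=0.00 A=8.82
Rates at T: R1=0.0000, R2=0.0000, R3=0.0000
dx/dt at T (Σ net stoichiometry × rate): D=-0.0000, Q=+0.0000, P=+0.0000, M=-0.0000, A=-0.0000
Largest |dx/dt| is |+0.0000| (Q) < 0.05 → steady.

Steady state at T: yes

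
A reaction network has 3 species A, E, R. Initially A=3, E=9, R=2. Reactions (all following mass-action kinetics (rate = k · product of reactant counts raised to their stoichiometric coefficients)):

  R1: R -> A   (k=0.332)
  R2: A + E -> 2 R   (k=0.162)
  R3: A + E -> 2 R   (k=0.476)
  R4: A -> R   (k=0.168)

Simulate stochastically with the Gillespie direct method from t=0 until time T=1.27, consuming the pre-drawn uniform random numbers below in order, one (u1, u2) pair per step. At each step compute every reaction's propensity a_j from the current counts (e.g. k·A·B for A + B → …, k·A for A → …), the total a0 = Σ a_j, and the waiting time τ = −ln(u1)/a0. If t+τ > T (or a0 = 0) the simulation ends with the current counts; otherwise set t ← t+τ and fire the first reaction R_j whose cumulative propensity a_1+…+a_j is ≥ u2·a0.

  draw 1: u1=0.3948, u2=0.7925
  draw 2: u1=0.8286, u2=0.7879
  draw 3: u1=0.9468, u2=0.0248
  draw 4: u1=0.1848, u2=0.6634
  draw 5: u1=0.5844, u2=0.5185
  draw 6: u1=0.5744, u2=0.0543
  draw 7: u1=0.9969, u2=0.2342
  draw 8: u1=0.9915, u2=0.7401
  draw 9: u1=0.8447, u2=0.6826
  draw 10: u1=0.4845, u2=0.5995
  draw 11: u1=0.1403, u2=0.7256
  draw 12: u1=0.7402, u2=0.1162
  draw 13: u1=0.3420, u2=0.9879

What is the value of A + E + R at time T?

Check how each reaction changes W = A + E + R (weight of products minus weight of reactants):
R1: R -> A: (1·1) − (1·1) = 1 − 1 = 0
R2: A + E -> 2 R: (1·2) − (1·1 + 1·1) = 2 − 2 = 0
R3: A + E -> 2 R: (1·2) − (1·1 + 1·1) = 2 − 2 = 0
R4: A -> R: (1·1) − (1·1) = 1 − 1 = 0
Every reaction leaves W unchanged, so W is conserved and no simulation is needed: W(T) = W(0) = 3 + 9 + 2 = 14

Value at T = 14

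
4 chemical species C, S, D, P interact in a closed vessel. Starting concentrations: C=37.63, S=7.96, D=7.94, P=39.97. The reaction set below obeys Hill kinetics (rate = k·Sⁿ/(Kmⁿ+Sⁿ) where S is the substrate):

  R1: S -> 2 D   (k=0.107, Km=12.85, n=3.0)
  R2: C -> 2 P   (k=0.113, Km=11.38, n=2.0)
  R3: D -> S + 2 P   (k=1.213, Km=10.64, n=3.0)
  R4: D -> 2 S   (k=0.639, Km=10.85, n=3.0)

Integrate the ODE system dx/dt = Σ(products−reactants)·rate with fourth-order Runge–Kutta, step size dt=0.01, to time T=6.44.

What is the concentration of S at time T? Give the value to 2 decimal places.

S at T = 10.99

RK4 with dt=0.01: 644 steps to T=6.44. Trajectory (selected grid times):
t=0.00: C=37.63 S=7.96 D=7.94 P=39.97
t=0.72: C=37.56 S=8.44 D=7.60 P=40.61
t=1.43: C=37.48 S=8.86 D=7.31 P=41.20
t=2.15: C=37.41 S=9.25 D=7.04 P=41.75
t=2.86: C=37.33 S=9.60 D=6.80 P=42.27
t=3.58: C=37.26 S=9.93 D=6.59 P=42.77
t=4.29: C=37.19 S=10.22 D=6.40 P=43.24
t=5.01: C=37.11 S=10.50 D=6.23 P=43.69
t=5.72: C=37.04 S=10.75 D=6.07 P=44.11
t=6.44: C=36.96 S=10.99 D=5.93 P=44.53
Read off S at T=6.44: 10.99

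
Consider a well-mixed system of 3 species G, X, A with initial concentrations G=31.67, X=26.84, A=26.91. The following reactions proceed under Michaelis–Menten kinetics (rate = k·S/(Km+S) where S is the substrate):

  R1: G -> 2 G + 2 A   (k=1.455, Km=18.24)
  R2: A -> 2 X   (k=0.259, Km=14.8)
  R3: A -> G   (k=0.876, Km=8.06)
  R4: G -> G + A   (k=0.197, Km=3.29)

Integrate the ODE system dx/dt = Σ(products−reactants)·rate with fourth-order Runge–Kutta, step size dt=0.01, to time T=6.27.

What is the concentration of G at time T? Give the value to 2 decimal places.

G at T = 42.11

RK4 with dt=0.01: 627 steps to T=6.27. Trajectory (selected grid times):
t=0.00: G=31.67 X=26.84 A=26.91
t=0.70: G=32.79 X=27.08 A=27.74
t=1.39: G=33.91 X=27.31 A=28.58
t=2.09: G=35.06 X=27.55 A=29.44
t=2.79: G=36.22 X=27.79 A=30.31
t=3.48: G=37.37 X=28.03 A=31.17
t=4.18: G=38.54 X=28.28 A=32.07
t=4.88: G=39.73 X=28.53 A=32.97
t=5.57: G=40.91 X=28.78 A=33.86
t=6.27: G=42.11 X=29.03 A=34.78
Read off G at T=6.27: 42.11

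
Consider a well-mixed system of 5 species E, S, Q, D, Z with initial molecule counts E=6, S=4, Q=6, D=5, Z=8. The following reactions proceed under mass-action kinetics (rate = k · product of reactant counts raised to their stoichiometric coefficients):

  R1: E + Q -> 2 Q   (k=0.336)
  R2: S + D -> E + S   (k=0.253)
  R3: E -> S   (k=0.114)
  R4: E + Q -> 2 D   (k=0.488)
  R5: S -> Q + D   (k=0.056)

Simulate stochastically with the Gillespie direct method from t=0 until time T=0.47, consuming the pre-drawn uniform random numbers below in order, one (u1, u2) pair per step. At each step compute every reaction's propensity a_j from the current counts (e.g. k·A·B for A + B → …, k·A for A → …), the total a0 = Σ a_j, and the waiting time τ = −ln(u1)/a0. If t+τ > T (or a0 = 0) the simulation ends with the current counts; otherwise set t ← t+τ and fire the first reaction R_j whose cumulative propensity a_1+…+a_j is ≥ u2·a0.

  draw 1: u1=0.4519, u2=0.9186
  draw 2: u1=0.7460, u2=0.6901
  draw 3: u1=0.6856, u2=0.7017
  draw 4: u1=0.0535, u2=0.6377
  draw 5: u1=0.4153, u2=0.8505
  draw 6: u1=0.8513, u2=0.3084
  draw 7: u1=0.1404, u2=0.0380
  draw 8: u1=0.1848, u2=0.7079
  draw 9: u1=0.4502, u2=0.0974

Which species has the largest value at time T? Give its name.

t=0.000: E=6 S=4 Q=6 D=5 Z=8
Draw 1: a1=12.096, a2=5.060, a3=0.684, a4=17.568, a5=0.224, a0=35.632; τ=−ln(0.4519)/35.632=0.022 → t=0.022; u2·a0=0.9186·35.632=32.732; a1+…+a3=17.840 < 32.732 ≤ a1+…+a4=35.408 → R4 fires; E=5 S=4 Q=5 D=7 Z=8
Draw 2: a1=8.400, a2=7.084, a3=0.570, a4=12.200, a5=0.224, a0=28.478; τ=−ln(0.7460)/28.478=0.010 → t=0.033; u2·a0=0.6901·28.478=19.653; a1+…+a3=16.054 < 19.653 ≤ a1+…+a4=28.254 → R4 fires; E=4 S=4 Q=4 D=9 Z=8
Draw 3: a1=5.376, a2=9.108, a3=0.456, a4=7.808, a5=0.224, a0=22.972; τ=−ln(0.6856)/22.972=0.016 → t=0.049; u2·a0=0.7017·22.972=16.119; a1+…+a3=14.940 < 16.119 ≤ a1+…+a4=22.748 → R4 fires; E=3 S=4 Q=3 D=11 Z=8
Draw 4: a1=3.024, a2=11.132, a3=0.342, a4=4.392, a5=0.224, a0=19.114; τ=−ln(0.0535)/19.114=0.153 → t=0.202; u2·a0=0.6377·19.114=12.189; a1=3.024 < 12.189 ≤ a1+a2=14.156 → R2 fires; E=4 S=4 Q=3 D=10 Z=8
Draw 5: a1=4.032, a2=10.120, a3=0.456, a4=5.856, a5=0.224, a0=20.688; τ=−ln(0.4153)/20.688=0.042 → t=0.245; u2·a0=0.8505·20.688=17.595; a1+…+a3=14.608 < 17.595 ≤ a1+…+a4=20.464 → R4 fires; E=3 S=4 Q=2 D=12 Z=8
Draw 6: a1=2.016, a2=12.144, a3=0.342, a4=2.928, a5=0.224, a0=17.654; τ=−ln(0.8513)/17.654=0.009 → t=0.254; u2·a0=0.3084·17.654=5.444; a1=2.016 < 5.444 ≤ a1+a2=14.160 → R2 fires; E=4 S=4 Q=2 D=11 Z=8
Draw 7: a1=2.688, a2=11.132, a3=0.456, a4=3.904, a5=0.224, a0=18.404; τ=−ln(0.1404)/18.404=0.107 → t=0.360; u2·a0=0.0380·18.404=0.699 ≤ a1=2.688 → R1 fires; E=3 S=4 Q=3 D=11 Z=8
Draw 8: a1=3.024, a2=11.132, a3=0.342, a4=4.392, a5=0.224, a0=19.114; τ=−ln(0.1848)/19.114=0.088 → t=0.449; u2·a0=0.7079·19.114=13.531; a1=3.024 < 13.531 ≤ a1+a2=14.156 → R2 fires; E=4 S=4 Q=3 D=10 Z=8
Draw 9: a1=4.032, a2=10.120, a3=0.456, a4=5.856, a5=0.224, a0=20.688; τ=−ln(0.4502)/20.688=0.039 → t=0.487 > T=0.47: stop.
At T=0.47: E=4 S=4 Q=3 D=10 Z=8; the largest is D.

Dominant species at T: D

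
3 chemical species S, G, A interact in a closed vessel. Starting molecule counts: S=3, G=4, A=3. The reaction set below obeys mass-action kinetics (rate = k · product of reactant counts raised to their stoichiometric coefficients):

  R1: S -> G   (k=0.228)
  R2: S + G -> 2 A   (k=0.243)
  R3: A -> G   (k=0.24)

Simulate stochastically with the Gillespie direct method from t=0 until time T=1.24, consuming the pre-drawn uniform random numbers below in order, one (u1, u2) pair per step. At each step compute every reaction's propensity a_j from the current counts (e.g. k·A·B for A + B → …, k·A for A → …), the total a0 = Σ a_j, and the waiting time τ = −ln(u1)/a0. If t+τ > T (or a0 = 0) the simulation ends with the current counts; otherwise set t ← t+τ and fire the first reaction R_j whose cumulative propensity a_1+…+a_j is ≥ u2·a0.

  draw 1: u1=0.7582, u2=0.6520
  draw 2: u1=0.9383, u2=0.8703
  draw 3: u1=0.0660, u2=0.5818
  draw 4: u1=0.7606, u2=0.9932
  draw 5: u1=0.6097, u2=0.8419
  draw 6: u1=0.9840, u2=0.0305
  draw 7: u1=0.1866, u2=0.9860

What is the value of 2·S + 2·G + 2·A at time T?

Value at T = 20

Check how each reaction changes W = 2·S + 2·G + 2·A (weight of products minus weight of reactants):
R1: S -> G: (2·1) − (2·1) = 2 − 2 = 0
R2: S + G -> 2 A: (2·2) − (2·1 + 2·1) = 4 − 4 = 0
R3: A -> G: (2·1) − (2·1) = 2 − 2 = 0
Every reaction leaves W unchanged, so W is conserved and no simulation is needed: W(T) = W(0) = 2·3 + 2·4 + 2·3 = 20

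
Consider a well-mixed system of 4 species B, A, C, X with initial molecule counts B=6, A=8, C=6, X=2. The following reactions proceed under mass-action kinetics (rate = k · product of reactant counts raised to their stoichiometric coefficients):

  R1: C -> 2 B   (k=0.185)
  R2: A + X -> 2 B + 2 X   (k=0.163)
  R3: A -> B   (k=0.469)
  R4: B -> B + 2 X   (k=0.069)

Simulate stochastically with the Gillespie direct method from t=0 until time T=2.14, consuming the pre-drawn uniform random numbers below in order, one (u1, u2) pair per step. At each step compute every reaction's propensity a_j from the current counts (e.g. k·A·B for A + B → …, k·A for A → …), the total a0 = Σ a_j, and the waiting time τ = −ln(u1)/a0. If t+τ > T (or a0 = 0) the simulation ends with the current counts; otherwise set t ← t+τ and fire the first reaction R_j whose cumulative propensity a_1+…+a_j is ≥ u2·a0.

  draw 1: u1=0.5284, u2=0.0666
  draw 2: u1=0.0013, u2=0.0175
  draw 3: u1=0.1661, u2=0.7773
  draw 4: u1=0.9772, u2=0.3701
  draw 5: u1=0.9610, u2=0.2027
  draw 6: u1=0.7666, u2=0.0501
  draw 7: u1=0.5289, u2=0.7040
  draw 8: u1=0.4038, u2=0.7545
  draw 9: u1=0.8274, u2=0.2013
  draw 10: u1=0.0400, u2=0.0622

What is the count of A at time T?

A at T = 2

t=0.000: B=6 A=8 C=6 X=2
Draw 1: a1=1.110, a2=2.608, a3=3.752, a4=0.414, a0=7.884; τ=−ln(0.5284)/7.884=0.081 → t=0.081; u2·a0=0.0666·7.884=0.525 ≤ a1=1.110 → R1 fires; B=8 A=8 C=5 X=2
Draw 2: a1=0.925, a2=2.608, a3=3.752, a4=0.552, a0=7.837; τ=−ln(0.0013)/7.837=0.848 → t=0.929; u2·a0=0.0175·7.837=0.137 ≤ a1=0.925 → R1 fires; B=10 A=8 C=4 X=2
Draw 3: a1=0.740, a2=2.608, a3=3.752, a4=0.690, a0=7.790; τ=−ln(0.1661)/7.790=0.230 → t=1.159; u2·a0=0.7773·7.790=6.055; a1+a2=3.348 < 6.055 ≤ a1+…+a3=7.100 → R3 fires; B=11 A=7 C=4 X=2
Draw 4: a1=0.740, a2=2.282, a3=3.283, a4=0.759, a0=7.064; τ=−ln(0.9772)/7.064=0.003 → t=1.163; u2·a0=0.3701·7.064=2.614; a1=0.740 < 2.614 ≤ a1+a2=3.022 → R2 fires; B=13 A=6 C=4 X=3
Draw 5: a1=0.740, a2=2.934, a3=2.814, a4=0.897, a0=7.385; τ=−ln(0.9610)/7.385=0.005 → t=1.168; u2·a0=0.2027·7.385=1.497; a1=0.740 < 1.497 ≤ a1+a2=3.674 → R2 fires; B=15 A=5 C=4 X=4
Draw 6: a1=0.740, a2=3.260, a3=2.345, a4=1.035, a0=7.380; τ=−ln(0.7666)/7.380=0.036 → t=1.204; u2·a0=0.0501·7.380=0.370 ≤ a1=0.740 → R1 fires; B=17 A=5 C=3 X=4
Draw 7: a1=0.555, a2=3.260, a3=2.345, a4=1.173, a0=7.333; τ=−ln(0.5289)/7.333=0.087 → t=1.291; u2·a0=0.7040·7.333=5.162; a1+a2=3.815 < 5.162 ≤ a1+…+a3=6.160 → R3 fires; B=18 A=4 C=3 X=4
Draw 8: a1=0.555, a2=2.608, a3=1.876, a4=1.242, a0=6.281; τ=−ln(0.4038)/6.281=0.144 → t=1.435; u2·a0=0.7545·6.281=4.739; a1+a2=3.163 < 4.739 ≤ a1+…+a3=5.039 → R3 fires; B=19 A=3 C=3 X=4
Draw 9: a1=0.555, a2=1.956, a3=1.407, a4=1.311, a0=5.229; τ=−ln(0.8274)/5.229=0.036 → t=1.471; u2·a0=0.2013·5.229=1.053; a1=0.555 < 1.053 ≤ a1+a2=2.511 → R2 fires; B=21 A=2 C=3 X=5
Draw 10: a1=0.555, a2=1.630, a3=0.938, a4=1.449, a0=4.572; τ=−ln(0.0400)/4.572=0.704 → t=2.175 > T=2.14: stop.
Read off A at T=2.14: 2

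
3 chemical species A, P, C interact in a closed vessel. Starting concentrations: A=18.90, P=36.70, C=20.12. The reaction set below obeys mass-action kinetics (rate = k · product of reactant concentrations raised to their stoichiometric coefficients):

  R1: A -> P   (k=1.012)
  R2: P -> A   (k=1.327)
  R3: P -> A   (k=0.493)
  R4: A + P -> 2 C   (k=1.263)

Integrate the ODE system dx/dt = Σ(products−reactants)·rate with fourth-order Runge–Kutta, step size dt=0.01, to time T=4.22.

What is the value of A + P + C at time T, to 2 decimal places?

Check how each reaction changes W = A + P + C (weight of products minus weight of reactants):
R1: A -> P: (1·1) − (1·1) = 1 − 1 = 0
R2: P -> A: (1·1) − (1·1) = 1 − 1 = 0
R3: P -> A: (1·1) − (1·1) = 1 − 1 = 0
R4: A + P -> 2 C: (1·2) − (1·1 + 1·1) = 2 − 2 = 0
Every reaction leaves W unchanged, so W is conserved and no simulation is needed: W(T) = W(0) = 18.90 + 36.70 + 20.12 = 75.72

Value at T = 75.72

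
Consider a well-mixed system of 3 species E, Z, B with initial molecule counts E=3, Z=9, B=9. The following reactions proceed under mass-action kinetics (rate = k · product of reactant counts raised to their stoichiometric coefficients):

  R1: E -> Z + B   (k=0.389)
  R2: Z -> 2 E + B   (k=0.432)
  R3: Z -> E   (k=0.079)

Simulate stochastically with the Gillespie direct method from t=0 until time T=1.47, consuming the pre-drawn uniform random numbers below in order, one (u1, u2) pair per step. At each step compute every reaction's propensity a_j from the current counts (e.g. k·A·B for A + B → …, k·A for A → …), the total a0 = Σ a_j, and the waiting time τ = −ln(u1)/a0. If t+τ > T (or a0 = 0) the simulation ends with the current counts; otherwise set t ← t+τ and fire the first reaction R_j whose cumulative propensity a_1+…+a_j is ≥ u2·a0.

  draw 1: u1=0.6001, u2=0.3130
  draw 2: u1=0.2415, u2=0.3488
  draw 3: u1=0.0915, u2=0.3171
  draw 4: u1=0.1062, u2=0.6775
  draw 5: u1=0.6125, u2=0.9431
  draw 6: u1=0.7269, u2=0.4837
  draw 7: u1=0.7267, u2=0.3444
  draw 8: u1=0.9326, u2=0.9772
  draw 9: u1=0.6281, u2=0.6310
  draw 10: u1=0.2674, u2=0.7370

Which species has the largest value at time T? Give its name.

Dominant species at T: B

t=0.000: E=3 Z=9 B=9
Draw 1: a1=1.167, a2=3.888, a3=0.711, a0=5.766; τ=−ln(0.6001)/5.766=0.089 → t=0.089; u2·a0=0.3130·5.766=1.805; a1=1.167 < 1.805 ≤ a1+a2=5.055 → R2 fires; E=5 Z=8 B=10
Draw 2: a1=1.945, a2=3.456, a3=0.632, a0=6.033; τ=−ln(0.2415)/6.033=0.236 → t=0.324; u2·a0=0.3488·6.033=2.104; a1=1.945 < 2.104 ≤ a1+a2=5.401 → R2 fires; E=7 Z=7 B=11
Draw 3: a1=2.723, a2=3.024, a3=0.553, a0=6.300; τ=−ln(0.0915)/6.300=0.380 → t=0.704; u2·a0=0.3171·6.300=1.998 ≤ a1=2.723 → R1 fires; E=6 Z=8 B=12
Draw 4: a1=2.334, a2=3.456, a3=0.632, a0=6.422; τ=−ln(0.1062)/6.422=0.349 → t=1.053; u2·a0=0.6775·6.422=4.351; a1=2.334 < 4.351 ≤ a1+a2=5.790 → R2 fires; E=8 Z=7 B=13
Draw 5: a1=3.112, a2=3.024, a3=0.553, a0=6.689; τ=−ln(0.6125)/6.689=0.073 → t=1.126; u2·a0=0.9431·6.689=6.308; a1+a2=6.136 < 6.308 ≤ a1+…+a3=6.689 → R3 fires; E=9 Z=6 B=13
Draw 6: a1=3.501, a2=2.592, a3=0.474, a0=6.567; τ=−ln(0.7269)/6.567=0.049 → t=1.175; u2·a0=0.4837·6.567=3.176 ≤ a1=3.501 → R1 fires; E=8 Z=7 B=14
Draw 7: a1=3.112, a2=3.024, a3=0.553, a0=6.689; τ=−ln(0.7267)/6.689=0.048 → t=1.222; u2·a0=0.3444·6.689=2.304 ≤ a1=3.112 → R1 fires; E=7 Z=8 B=15
Draw 8: a1=2.723, a2=3.456, a3=0.632, a0=6.811; τ=−ln(0.9326)/6.811=0.010 → t=1.233; u2·a0=0.9772·6.811=6.656; a1+a2=6.179 < 6.656 ≤ a1+…+a3=6.811 → R3 fires; E=8 Z=7 B=15
Draw 9: a1=3.112, a2=3.024, a3=0.553, a0=6.689; τ=−ln(0.6281)/6.689=0.070 → t=1.302; u2·a0=0.6310·6.689=4.221; a1=3.112 < 4.221 ≤ a1+a2=6.136 → R2 fires; E=10 Z=6 B=16
Draw 10: a1=3.890, a2=2.592, a3=0.474, a0=6.956; τ=−ln(0.2674)/6.956=0.190 → t=1.492 > T=1.47: stop.
At T=1.47: E=10 Z=6 B=16; the largest is B.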